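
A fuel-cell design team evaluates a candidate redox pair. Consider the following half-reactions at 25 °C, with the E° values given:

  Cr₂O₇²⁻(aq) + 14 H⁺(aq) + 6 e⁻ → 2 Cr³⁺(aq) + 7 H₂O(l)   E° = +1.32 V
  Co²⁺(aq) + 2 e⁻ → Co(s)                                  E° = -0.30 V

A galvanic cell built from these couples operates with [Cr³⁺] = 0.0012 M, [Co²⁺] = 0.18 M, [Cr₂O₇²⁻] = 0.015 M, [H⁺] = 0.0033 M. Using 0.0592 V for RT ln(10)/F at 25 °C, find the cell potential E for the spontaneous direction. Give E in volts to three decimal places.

Cr₂O₇²⁻/Cr³⁺ is the cathode (higher E°), Co²⁺/Co the anode: E°cell = +1.32 − (-0.30) = +1.62 V, n = 6.
Overall: Cr₂O₇²⁻(aq) + 14 H⁺(aq) + 3 Co(s) → 2 Cr³⁺(aq) + 7 H₂O(l) + 3 Co²⁺(aq)
Q = [Cr³⁺]^2·[Co²⁺]^3 / ([Cr₂O₇²⁻]·[H⁺]^14); log Q = 28.489.
E = E° − (0.0592/n) log Q = +1.62 − (0.0592/6)(28.489) = +1.339 V.

+1.339 V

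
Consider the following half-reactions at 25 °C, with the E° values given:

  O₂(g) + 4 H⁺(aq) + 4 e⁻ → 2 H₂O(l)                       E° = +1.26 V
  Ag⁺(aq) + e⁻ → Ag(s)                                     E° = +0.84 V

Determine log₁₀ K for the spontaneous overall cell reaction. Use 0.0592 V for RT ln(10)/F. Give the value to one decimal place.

Cathode: O₂/H₂O; anode: Ag⁺/Ag. E°cell = +0.42 V, n = 4.
log K = nE°cell / 0.0592 = (4)(+0.42) / 0.0592 = 28.4.

28.4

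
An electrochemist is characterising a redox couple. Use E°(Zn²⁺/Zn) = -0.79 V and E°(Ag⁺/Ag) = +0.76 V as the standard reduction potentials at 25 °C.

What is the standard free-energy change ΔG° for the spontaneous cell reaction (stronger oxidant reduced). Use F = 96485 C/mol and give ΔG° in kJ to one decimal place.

-299.1 kJ

Ag⁺/Ag (E° = +0.76 V) is the cathode; Zn²⁺/Zn (E° = -0.79 V) is the anode, so E°cell = +1.55 V.
Balancing electrons gives n = 2 (lcm of 1 and 2).
ΔG° = −nFE° = −(2)(96485)(+1.55) = -299,104 J = -299.1 kJ.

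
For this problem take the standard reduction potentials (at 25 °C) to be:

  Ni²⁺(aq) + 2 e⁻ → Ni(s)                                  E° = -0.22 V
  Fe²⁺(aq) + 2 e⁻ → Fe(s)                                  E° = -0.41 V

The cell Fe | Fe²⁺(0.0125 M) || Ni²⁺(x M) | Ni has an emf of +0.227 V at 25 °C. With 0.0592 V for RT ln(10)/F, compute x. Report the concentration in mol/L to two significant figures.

0.22 M

Ni²⁺/Ni is the cathode, Fe²⁺/Fe the anode: E°cell = +0.19 V, n = 2.
Overall reaction: Ni²⁺(aq) + Fe(s) → Ni(s) + Fe²⁺(aq); Q = [Fe²⁺]^1/[Ni²⁺]^1.
From E = E° − (0.0592/n) log Q: log Q = (E° − E)·n/0.0592 = (+0.19 − (+0.227))·2/0.0592 = -1.2500.
So 1·log[Ni²⁺] = 1·log(0.0125) − log Q = -1.9031 − (-1.2500) = -0.6531; [Ni²⁺] = 10^(-0.6531) ≈ 0.22 M.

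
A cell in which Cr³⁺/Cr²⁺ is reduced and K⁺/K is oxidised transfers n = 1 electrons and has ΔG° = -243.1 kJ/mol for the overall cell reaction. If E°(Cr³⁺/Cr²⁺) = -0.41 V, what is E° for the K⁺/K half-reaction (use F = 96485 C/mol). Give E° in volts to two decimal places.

E°cell = −ΔG°/(nF) = −(-243.1×10³)/((1)(96485)) = +2.520 V.
Since Cr³⁺/Cr²⁺ is the cathode and K⁺/K the anode, E°cell = E°(Cr³⁺/Cr²⁺) − E°(K⁺/K).
So E°(K⁺/K) = E°(Cr³⁺/Cr²⁺) − E°cell = (-0.41) − (+2.520) = -2.93 V.

-2.93 V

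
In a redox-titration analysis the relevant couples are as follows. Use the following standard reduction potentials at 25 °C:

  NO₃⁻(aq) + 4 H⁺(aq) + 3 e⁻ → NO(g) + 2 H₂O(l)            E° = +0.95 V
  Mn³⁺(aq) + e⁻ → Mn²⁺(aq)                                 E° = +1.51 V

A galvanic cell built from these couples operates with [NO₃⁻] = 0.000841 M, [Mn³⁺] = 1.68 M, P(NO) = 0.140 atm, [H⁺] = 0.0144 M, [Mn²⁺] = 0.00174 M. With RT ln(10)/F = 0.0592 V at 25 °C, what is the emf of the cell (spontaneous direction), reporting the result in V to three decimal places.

+0.926 V

Mn³⁺/Mn²⁺ is the cathode (higher E°), NO₃⁻/NO the anode: E°cell = +1.51 − (+0.95) = +0.56 V, n = 3.
Overall: 3 Mn³⁺(aq) + NO(g) + 2 H₂O(l) → 3 Mn²⁺(aq) + NO₃⁻(aq) + 4 H⁺(aq)
Q = [Mn²⁺]^3·[NO₃⁻]·[H⁺]^4 / ([Mn³⁺]^3·P(NO)); log Q = -18.542.
E = E° − (0.0592/n) log Q = +0.56 − (0.0592/3)(-18.542) = +0.926 V.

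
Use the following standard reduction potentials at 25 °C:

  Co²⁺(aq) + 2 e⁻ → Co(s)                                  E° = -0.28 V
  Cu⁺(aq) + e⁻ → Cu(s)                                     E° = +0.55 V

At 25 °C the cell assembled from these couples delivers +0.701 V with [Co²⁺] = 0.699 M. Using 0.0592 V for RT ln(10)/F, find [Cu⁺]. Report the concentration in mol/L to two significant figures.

Cu⁺/Cu is the cathode, Co²⁺/Co the anode: E°cell = +0.83 V, n = 2.
Overall reaction: 2 Cu⁺(aq) + Co(s) → 2 Cu(s) + Co²⁺(aq); Q = [Co²⁺]^1/[Cu⁺]^2.
From E = E° − (0.0592/n) log Q: log Q = (E° − E)·n/0.0592 = (+0.83 − (+0.701))·2/0.0592 = 4.3581.
So 2·log[Cu⁺] = 1·log(0.699) − log Q = -0.1555 − (4.3581) = -4.5136; log[Cu⁺] = -4.5136 / 2 = -2.2568; [Cu⁺] = 10^(-2.2568) ≈ 0.0055 M.

0.0055 M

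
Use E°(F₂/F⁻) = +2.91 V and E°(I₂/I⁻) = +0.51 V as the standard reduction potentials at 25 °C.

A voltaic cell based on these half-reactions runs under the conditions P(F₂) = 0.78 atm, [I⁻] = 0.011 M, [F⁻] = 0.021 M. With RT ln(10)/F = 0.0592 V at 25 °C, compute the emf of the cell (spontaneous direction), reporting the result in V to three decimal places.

F₂/F⁻ is the cathode (higher E°), I₂/I⁻ the anode: E°cell = +2.91 − (+0.51) = +2.40 V, n = 2.
Overall: F₂(g) + 2 I⁻(aq) → 2 F⁻(aq) + I₂(s)
Q = [F⁻]^2 / (P(F₂)·[I⁻]^2); log Q = 0.670.
E = E° − (0.0592/n) log Q = +2.40 − (0.0592/2)(0.670) = +2.380 V.

+2.380 V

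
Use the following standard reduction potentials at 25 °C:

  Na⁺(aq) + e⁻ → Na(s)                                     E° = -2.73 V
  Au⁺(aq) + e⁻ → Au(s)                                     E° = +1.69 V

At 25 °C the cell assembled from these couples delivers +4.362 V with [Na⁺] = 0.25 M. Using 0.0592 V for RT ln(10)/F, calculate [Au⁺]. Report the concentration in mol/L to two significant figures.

Au⁺/Au is the cathode, Na⁺/Na the anode: E°cell = +4.42 V, n = 1.
Overall reaction: Au⁺(aq) + Na(s) → Au(s) + Na⁺(aq); Q = [Na⁺]^1/[Au⁺]^1.
From E = E° − (0.0592/n) log Q: log Q = (E° − E)·n/0.0592 = (+4.42 − (+4.362))·1/0.0592 = 0.9797.
So 1·log[Au⁺] = 1·log(0.25) − log Q = -0.6021 − (0.9797) = -1.5818; [Au⁺] = 10^(-1.5818) ≈ 0.026 M.

0.026 M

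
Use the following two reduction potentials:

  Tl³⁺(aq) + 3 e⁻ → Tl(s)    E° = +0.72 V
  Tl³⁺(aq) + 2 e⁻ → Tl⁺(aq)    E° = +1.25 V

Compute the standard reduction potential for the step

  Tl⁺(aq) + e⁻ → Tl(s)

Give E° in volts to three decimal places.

Sequential free energies add, so n₃E°₃ = n₁E°₁ + n₂E°₂.
With n₃ = 3, and the known step contributing 2×(+1.25) V, the unknown satisfies 1·E° = 3×(+0.72) − 2×(+1.25) = -0.340.
E° = -0.340 / 1 = -0.340 V.

-0.340 V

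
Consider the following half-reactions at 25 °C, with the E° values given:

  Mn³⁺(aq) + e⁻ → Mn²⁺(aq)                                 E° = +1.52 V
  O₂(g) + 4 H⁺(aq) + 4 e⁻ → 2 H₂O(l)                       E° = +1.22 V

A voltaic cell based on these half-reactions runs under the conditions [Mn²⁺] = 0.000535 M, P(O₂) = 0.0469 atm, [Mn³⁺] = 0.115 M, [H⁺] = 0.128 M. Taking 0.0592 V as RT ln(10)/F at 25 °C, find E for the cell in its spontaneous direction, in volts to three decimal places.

+0.511 V

Mn³⁺/Mn²⁺ is the cathode (higher E°), O₂/H₂O the anode: E°cell = +1.52 − (+1.22) = +0.30 V, n = 4.
Overall: 4 Mn³⁺(aq) + 2 H₂O(l) → 4 Mn²⁺(aq) + O₂(g) + 4 H⁺(aq)
Q = [Mn²⁺]^4·P(O₂)·[H⁺]^4 / ([Mn³⁺]^4); log Q = -14.229.
E = E° − (0.0592/n) log Q = +0.30 − (0.0592/4)(-14.229) = +0.511 V.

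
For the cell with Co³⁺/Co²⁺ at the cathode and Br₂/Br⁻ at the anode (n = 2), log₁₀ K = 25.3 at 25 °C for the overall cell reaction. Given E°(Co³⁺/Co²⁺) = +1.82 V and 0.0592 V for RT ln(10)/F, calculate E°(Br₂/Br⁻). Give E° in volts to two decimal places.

E°cell = (0.0592/n)·log K = (0.0592/2)(25.3) = +0.749 V.
Since Co³⁺/Co²⁺ is the cathode and Br₂/Br⁻ the anode, E°cell = E°(Co³⁺/Co²⁺) − E°(Br₂/Br⁻).
So E°(Br₂/Br⁻) = E°(Co³⁺/Co²⁺) − E°cell = (+1.82) − (+0.749) = +1.07 V.

+1.07 V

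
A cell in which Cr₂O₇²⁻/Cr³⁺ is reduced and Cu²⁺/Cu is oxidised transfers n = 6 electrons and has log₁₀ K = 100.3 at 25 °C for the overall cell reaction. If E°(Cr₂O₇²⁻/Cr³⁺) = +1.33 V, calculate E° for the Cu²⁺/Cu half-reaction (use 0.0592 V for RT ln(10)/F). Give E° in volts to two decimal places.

E°cell = (0.0592/n)·log K = (0.0592/6)(100.3) = +0.990 V.
Since Cr₂O₇²⁻/Cr³⁺ is the cathode and Cu²⁺/Cu the anode, E°cell = E°(Cr₂O₇²⁻/Cr³⁺) − E°(Cu²⁺/Cu).
So E°(Cu²⁺/Cu) = E°(Cr₂O₇²⁻/Cr³⁺) − E°cell = (+1.33) − (+0.990) = +0.34 V.

+0.34 V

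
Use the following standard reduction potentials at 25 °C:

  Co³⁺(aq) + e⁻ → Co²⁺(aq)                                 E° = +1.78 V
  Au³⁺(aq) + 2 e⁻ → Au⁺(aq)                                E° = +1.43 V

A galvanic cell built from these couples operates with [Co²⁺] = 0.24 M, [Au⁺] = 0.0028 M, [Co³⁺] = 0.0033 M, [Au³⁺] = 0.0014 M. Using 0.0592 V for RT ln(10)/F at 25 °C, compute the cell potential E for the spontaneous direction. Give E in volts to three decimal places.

Co³⁺/Co²⁺ is the cathode (higher E°), Au³⁺/Au⁺ the anode: E°cell = +1.78 − (+1.43) = +0.35 V, n = 2.
Overall: 2 Co³⁺(aq) + Au⁺(aq) → 2 Co²⁺(aq) + Au³⁺(aq)
Q = [Co²⁺]^2·[Au³⁺] / ([Co³⁺]^2·[Au⁺]); log Q = 3.422.
E = E° − (0.0592/n) log Q = +0.35 − (0.0592/2)(3.422) = +0.249 V.

+0.249 V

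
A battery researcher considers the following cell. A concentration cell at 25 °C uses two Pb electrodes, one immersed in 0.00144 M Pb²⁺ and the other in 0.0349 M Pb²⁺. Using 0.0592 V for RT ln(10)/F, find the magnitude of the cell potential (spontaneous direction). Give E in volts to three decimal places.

For a concentration cell E°cell = 0. The 0.0349 M side is the cathode (reduction is favoured where [Pb²⁺] is higher).
With n = 2, E = −(0.0592/2) log([Pb²⁺]ₐₙ/[Pb²⁺]꜀ₐₜ) = −(0.0592/2) log(0.00144/0.0349) = −(0.0592/2)(-1.384) = +0.041 V.

+0.041 V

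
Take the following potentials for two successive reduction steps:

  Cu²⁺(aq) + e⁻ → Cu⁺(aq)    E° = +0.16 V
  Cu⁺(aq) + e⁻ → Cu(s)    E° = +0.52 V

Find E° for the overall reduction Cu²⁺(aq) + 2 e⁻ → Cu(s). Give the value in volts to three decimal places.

Adding the free-energy changes (−nFE°) of the two steps gives −n₃FE°₃ = −n₁FE°₁ − n₂FE°₂.
E°₃ = (1×+0.16 + 1×+0.52) / 2 = (+0.680) / 2 = +0.340 V.

+0.340 V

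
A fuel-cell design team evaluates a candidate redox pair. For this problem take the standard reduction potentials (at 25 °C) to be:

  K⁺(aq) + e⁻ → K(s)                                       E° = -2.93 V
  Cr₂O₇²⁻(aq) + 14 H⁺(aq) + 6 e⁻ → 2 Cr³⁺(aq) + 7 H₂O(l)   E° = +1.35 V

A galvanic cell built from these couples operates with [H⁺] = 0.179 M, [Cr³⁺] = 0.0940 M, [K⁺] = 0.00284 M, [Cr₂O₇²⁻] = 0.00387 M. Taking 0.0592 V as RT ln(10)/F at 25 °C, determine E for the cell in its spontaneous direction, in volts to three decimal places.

Cr₂O₇²⁻/Cr³⁺ is the cathode (higher E°), K⁺/K the anode: E°cell = +1.35 − (-2.93) = +4.28 V, n = 6.
Overall: Cr₂O₇²⁻(aq) + 14 H⁺(aq) + 6 K(s) → 2 Cr³⁺(aq) + 7 H₂O(l) + 6 K⁺(aq)
Q = [Cr³⁺]^2·[K⁺]^6 / ([Cr₂O₇²⁻]·[H⁺]^14); log Q = -4.461.
E = E° − (0.0592/n) log Q = +4.28 − (0.0592/6)(-4.461) = +4.324 V.

+4.324 V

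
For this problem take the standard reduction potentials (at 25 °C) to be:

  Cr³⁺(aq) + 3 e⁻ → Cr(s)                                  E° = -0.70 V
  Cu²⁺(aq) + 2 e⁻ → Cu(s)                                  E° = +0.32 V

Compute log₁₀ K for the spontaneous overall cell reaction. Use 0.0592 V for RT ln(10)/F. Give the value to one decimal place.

103.4

Cathode: Cu²⁺/Cu; anode: Cr³⁺/Cr. E°cell = +1.02 V, n = 6.
log K = nE°cell / 0.0592 = (6)(+1.02) / 0.0592 = 103.4.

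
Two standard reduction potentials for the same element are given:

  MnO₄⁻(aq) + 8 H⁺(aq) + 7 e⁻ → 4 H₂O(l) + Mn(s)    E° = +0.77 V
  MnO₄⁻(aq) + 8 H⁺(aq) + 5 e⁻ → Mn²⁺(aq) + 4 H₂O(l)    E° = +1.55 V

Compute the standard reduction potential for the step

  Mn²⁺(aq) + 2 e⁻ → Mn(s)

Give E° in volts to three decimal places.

Sequential free energies add, so n₃E°₃ = n₁E°₁ + n₂E°₂.
With n₃ = 7, and the known step contributing 5×(+1.55) V, the unknown satisfies 2·E° = 7×(+0.77) − 5×(+1.55) = -2.360.
E° = -2.360 / 2 = -1.180 V.

-1.180 V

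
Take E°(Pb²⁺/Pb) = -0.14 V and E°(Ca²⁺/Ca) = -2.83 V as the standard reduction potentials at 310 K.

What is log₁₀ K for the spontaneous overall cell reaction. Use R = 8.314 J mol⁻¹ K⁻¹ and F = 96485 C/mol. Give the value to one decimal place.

Cathode: Pb²⁺/Pb; anode: Ca²⁺/Ca. E°cell = (-0.14) − (-2.83) = +2.69 V, with n = 2.
ΔG° = −nFE° = −RT ln K, so ln K = nFE°/(RT) = (2)(96485)(+2.69) / ((8.314)(310)) = 201.405.
log₁₀ K = 201.405 / ln 10 = 87.5.

87.5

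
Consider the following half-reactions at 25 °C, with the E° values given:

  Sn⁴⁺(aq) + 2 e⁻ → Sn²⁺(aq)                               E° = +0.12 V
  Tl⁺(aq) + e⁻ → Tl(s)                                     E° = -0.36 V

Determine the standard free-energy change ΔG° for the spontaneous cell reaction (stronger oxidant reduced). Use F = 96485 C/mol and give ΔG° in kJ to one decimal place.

Sn⁴⁺/Sn²⁺ (E° = +0.12 V) is the cathode; Tl⁺/Tl (E° = -0.36 V) is the anode, so E°cell = +0.48 V.
Balancing electrons gives n = 2 (lcm of 2 and 1).
ΔG° = −nFE° = −(2)(96485)(+0.48) = -92,626 J = -92.6 kJ.

-92.6 kJ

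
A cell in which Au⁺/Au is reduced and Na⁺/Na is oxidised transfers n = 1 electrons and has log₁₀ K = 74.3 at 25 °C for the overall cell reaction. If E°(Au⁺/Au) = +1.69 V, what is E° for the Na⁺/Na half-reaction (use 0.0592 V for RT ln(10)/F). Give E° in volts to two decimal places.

-2.71 V

E°cell = (0.0592/n)·log K = (0.0592/1)(74.3) = +4.399 V.
Since Au⁺/Au is the cathode and Na⁺/Na the anode, E°cell = E°(Au⁺/Au) − E°(Na⁺/Na).
So E°(Na⁺/Na) = E°(Au⁺/Au) − E°cell = (+1.69) − (+4.399) = -2.71 V.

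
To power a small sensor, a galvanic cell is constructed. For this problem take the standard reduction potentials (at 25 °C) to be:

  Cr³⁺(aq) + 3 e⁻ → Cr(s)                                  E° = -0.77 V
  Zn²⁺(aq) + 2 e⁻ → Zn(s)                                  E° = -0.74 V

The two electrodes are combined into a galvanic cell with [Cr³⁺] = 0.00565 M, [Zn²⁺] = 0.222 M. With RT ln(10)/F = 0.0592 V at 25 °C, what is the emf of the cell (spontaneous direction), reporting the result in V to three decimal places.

Zn²⁺/Zn is the cathode (higher E°), Cr³⁺/Cr the anode: E°cell = -0.74 − (-0.77) = +0.03 V, n = 6.
Overall: 3 Zn²⁺(aq) + 2 Cr(s) → 3 Zn(s) + 2 Cr³⁺(aq)
Q = [Cr³⁺]^2 / ([Zn²⁺]^3); log Q = -2.535.
E = E° − (0.0592/n) log Q = +0.03 − (0.0592/6)(-2.535) = +0.055 V.

+0.055 V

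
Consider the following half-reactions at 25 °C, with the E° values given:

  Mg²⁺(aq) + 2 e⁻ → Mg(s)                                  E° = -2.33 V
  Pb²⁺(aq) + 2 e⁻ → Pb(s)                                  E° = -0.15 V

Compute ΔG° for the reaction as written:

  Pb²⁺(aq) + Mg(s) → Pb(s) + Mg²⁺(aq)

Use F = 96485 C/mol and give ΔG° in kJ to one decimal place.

-420.7 kJ

As written, Pb²⁺/Pb is reduced (cathode) and Mg²⁺/Mg is oxidised (anode), so E°cell = (-0.15) − (-2.33) = +2.18 V.
Balancing electrons gives n = 2.
ΔG° = −nFE° = −(2)(96485)(+2.18) = -420,675 J = -420.7 kJ.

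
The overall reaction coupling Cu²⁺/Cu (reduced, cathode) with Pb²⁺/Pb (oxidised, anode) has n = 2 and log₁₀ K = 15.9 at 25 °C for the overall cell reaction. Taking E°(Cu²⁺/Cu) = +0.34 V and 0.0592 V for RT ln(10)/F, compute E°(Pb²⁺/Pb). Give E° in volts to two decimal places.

E°cell = (0.0592/n)·log K = (0.0592/2)(15.9) = +0.471 V.
Since Cu²⁺/Cu is the cathode and Pb²⁺/Pb the anode, E°cell = E°(Cu²⁺/Cu) − E°(Pb²⁺/Pb).
So E°(Pb²⁺/Pb) = E°(Cu²⁺/Cu) − E°cell = (+0.34) − (+0.471) = -0.13 V.

-0.13 V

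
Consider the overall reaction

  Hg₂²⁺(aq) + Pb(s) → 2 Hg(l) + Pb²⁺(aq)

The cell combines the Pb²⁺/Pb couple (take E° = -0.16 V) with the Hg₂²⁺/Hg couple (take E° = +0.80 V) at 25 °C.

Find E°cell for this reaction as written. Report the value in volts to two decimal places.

The Hg₂²⁺/Hg couple has the higher reduction potential, so it is the cathode; Pb²⁺/Pb is oxidised at the anode.
E°cell = E°(cathode) − E°(anode) = (+0.80) − (-0.16) = +0.96 V.
Since E°cell > 0, the reaction is spontaneous under standard conditions.

+0.96 V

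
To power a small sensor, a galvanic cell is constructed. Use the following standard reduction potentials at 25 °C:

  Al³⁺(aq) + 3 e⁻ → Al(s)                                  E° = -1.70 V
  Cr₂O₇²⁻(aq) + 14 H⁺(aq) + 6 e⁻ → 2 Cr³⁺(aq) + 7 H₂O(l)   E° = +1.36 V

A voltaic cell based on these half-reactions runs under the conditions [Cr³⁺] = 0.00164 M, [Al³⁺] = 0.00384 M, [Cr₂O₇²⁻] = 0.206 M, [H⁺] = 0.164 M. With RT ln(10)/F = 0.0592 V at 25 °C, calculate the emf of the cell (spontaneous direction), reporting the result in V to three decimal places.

+3.047 V

Cr₂O₇²⁻/Cr³⁺ is the cathode (higher E°), Al³⁺/Al the anode: E°cell = +1.36 − (-1.70) = +3.06 V, n = 6.
Overall: Cr₂O₇²⁻(aq) + 14 H⁺(aq) + 2 Al(s) → 2 Cr³⁺(aq) + 7 H₂O(l) + 2 Al³⁺(aq)
Q = [Cr³⁺]^2·[Al³⁺]^2 / ([Cr₂O₇²⁻]·[H⁺]^14); log Q = 1.277.
E = E° − (0.0592/n) log Q = +3.06 − (0.0592/6)(1.277) = +3.047 V.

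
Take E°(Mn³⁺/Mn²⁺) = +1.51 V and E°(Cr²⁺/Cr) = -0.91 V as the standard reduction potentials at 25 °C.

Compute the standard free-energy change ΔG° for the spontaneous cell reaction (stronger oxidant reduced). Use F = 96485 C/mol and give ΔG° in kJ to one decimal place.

-467.0 kJ

Mn³⁺/Mn²⁺ (E° = +1.51 V) is the cathode; Cr²⁺/Cr (E° = -0.91 V) is the anode, so E°cell = +2.42 V.
Balancing electrons gives n = 2 (lcm of 1 and 2).
ΔG° = −nFE° = −(2)(96485)(+2.42) = -466,987 J = -467.0 kJ.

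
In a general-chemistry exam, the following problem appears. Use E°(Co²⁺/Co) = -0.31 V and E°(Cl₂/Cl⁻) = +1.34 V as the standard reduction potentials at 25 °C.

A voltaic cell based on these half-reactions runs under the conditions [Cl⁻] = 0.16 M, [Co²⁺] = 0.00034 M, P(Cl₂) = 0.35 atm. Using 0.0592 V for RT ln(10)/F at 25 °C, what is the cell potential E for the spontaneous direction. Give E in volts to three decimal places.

+1.786 V

Cl₂/Cl⁻ is the cathode (higher E°), Co²⁺/Co the anode: E°cell = +1.34 − (-0.31) = +1.65 V, n = 2.
Overall: Cl₂(g) + Co(s) → 2 Cl⁻(aq) + Co²⁺(aq)
Q = [Cl⁻]^2·[Co²⁺] / (P(Cl₂)); log Q = -4.604.
E = E° − (0.0592/n) log Q = +1.65 − (0.0592/2)(-4.604) = +1.786 V.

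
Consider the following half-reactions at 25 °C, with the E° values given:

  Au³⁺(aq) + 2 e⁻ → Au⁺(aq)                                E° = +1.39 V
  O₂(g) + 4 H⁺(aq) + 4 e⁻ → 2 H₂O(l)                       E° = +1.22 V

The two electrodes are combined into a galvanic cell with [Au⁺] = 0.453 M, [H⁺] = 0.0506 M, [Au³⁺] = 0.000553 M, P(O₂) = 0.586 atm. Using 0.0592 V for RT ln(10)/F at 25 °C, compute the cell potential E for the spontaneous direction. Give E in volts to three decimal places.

+0.164 V

Au³⁺/Au⁺ is the cathode (higher E°), O₂/H₂O the anode: E°cell = +1.39 − (+1.22) = +0.17 V, n = 4.
Overall: 2 Au³⁺(aq) + 2 H₂O(l) → 2 Au⁺(aq) + O₂(g) + 4 H⁺(aq)
Q = [Au⁺]^2·P(O₂)·[H⁺]^4 / ([Au³⁺]^2); log Q = 0.411.
E = E° − (0.0592/n) log Q = +0.17 − (0.0592/4)(0.411) = +0.164 V.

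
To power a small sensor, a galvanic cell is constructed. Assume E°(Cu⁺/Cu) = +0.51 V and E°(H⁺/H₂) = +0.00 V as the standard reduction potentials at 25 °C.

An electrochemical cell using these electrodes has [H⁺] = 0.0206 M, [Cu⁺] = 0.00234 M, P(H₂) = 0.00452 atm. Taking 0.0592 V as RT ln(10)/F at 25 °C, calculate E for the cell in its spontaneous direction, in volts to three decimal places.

Cu⁺/Cu is the cathode (higher E°), H⁺/H₂ the anode: E°cell = +0.51 − (+0.00) = +0.51 V, n = 2.
Overall: 2 Cu⁺(aq) + H₂(g) → 2 Cu(s) + 2 H⁺(aq)
Q = [H⁺]^2 / ([Cu⁺]^2·P(H₂)); log Q = 4.234.
E = E° − (0.0592/n) log Q = +0.51 − (0.0592/2)(4.234) = +0.385 V.

+0.385 V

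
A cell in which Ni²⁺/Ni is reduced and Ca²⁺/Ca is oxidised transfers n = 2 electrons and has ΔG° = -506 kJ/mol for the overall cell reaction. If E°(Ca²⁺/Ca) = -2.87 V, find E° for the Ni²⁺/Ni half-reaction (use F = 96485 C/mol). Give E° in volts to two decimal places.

E°cell = −ΔG°/(nF) = −(-506×10³)/((2)(96485)) = +2.622 V.
Since Ni²⁺/Ni is the cathode and Ca²⁺/Ca the anode, E°cell = E°(Ni²⁺/Ni) − E°(Ca²⁺/Ca).
So E°(Ni²⁺/Ni) = E°cell + E°(Ca²⁺/Ca) = +2.622 + (-2.87) = -0.25 V.

-0.25 V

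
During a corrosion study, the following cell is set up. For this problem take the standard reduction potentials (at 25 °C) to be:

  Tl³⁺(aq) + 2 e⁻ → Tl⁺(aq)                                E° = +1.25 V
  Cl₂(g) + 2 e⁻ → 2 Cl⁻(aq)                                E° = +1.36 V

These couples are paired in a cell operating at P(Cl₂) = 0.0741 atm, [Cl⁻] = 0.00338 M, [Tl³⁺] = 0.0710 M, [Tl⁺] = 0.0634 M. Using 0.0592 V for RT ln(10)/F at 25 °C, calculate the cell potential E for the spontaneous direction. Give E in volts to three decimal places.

Cl₂/Cl⁻ is the cathode (higher E°), Tl³⁺/Tl⁺ the anode: E°cell = +1.36 − (+1.25) = +0.11 V, n = 2.
Overall: Cl₂(g) + Tl⁺(aq) → 2 Cl⁻(aq) + Tl³⁺(aq)
Q = [Cl⁻]^2·[Tl³⁺] / (P(Cl₂)·[Tl⁺]); log Q = -3.763.
E = E° − (0.0592/n) log Q = +0.11 − (0.0592/2)(-3.763) = +0.221 V.

+0.221 V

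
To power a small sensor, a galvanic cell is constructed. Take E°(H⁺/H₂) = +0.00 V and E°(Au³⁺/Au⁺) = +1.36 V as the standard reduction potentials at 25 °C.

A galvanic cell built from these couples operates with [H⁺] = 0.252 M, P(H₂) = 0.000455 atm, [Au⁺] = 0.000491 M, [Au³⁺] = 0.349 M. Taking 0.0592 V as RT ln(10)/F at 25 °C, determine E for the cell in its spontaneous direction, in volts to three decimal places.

Au³⁺/Au⁺ is the cathode (higher E°), H⁺/H₂ the anode: E°cell = +1.36 − (+0.00) = +1.36 V, n = 2.
Overall: Au³⁺(aq) + H₂(g) → Au⁺(aq) + 2 H⁺(aq)
Q = [Au⁺]·[H⁺]^2 / ([Au³⁺]·P(H₂)); log Q = -0.707.
E = E° − (0.0592/n) log Q = +1.36 − (0.0592/2)(-0.707) = +1.381 V.

+1.381 V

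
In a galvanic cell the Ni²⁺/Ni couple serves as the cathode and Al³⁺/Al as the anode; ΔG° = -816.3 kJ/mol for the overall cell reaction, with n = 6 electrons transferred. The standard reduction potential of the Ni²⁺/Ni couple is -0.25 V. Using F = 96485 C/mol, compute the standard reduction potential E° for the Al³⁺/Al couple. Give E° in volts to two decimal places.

-1.66 V

E°cell = −ΔG°/(nF) = −(-816.3×10³)/((6)(96485)) = +1.410 V.
Since Ni²⁺/Ni is the cathode and Al³⁺/Al the anode, E°cell = E°(Ni²⁺/Ni) − E°(Al³⁺/Al).
So E°(Al³⁺/Al) = E°(Ni²⁺/Ni) − E°cell = (-0.25) − (+1.410) = -1.66 V.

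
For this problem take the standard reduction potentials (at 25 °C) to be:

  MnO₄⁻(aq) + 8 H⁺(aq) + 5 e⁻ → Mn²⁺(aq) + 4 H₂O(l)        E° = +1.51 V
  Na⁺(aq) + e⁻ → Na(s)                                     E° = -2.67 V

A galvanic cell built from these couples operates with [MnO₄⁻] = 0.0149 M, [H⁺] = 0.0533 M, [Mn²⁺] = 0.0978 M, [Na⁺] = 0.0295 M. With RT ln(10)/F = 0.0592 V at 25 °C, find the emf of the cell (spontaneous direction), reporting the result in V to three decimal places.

MnO₄⁻/Mn²⁺ is the cathode (higher E°), Na⁺/Na the anode: E°cell = +1.51 − (-2.67) = +4.18 V, n = 5.
Overall: MnO₄⁻(aq) + 8 H⁺(aq) + 5 Na(s) → Mn²⁺(aq) + 4 H₂O(l) + 5 Na⁺(aq)
Q = [Mn²⁺]·[Na⁺]^5 / ([MnO₄⁻]·[H⁺]^8); log Q = 3.352.
E = E° − (0.0592/n) log Q = +4.18 − (0.0592/5)(3.352) = +4.140 V.

+4.140 V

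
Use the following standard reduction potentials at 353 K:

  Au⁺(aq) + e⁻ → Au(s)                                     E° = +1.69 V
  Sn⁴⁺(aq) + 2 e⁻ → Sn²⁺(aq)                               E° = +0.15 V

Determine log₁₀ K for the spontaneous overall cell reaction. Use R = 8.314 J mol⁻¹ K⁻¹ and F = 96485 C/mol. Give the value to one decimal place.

44.0

Cathode: Au⁺/Au; anode: Sn⁴⁺/Sn²⁺. E°cell = (+1.69) − (+0.15) = +1.54 V, with n = 2.
ΔG° = −nFE° = −RT ln K, so ln K = nFE°/(RT) = (2)(96485)(+1.54) / ((8.314)(353)) = 101.257.
log₁₀ K = 101.257 / ln 10 = 44.0.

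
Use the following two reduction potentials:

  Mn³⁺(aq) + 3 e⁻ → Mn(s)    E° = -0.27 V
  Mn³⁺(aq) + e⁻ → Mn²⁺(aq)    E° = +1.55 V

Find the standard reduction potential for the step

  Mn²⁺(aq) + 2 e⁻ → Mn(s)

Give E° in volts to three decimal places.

-1.180 V

Sequential free energies add, so n₃E°₃ = n₁E°₁ + n₂E°₂.
With n₃ = 3, and the known step contributing 1×(+1.55) V, the unknown satisfies 2·E° = 3×(-0.27) − 1×(+1.55) = -2.360.
E° = -2.360 / 2 = -1.180 V.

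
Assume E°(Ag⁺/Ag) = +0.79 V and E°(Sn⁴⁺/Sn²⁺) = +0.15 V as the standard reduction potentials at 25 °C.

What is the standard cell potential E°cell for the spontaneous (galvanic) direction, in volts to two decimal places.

+0.64 V

The Ag⁺/Ag couple has the higher reduction potential, so it is the cathode; Sn⁴⁺/Sn²⁺ is oxidised at the anode.
E°cell = E°(cathode) − E°(anode) = (+0.79) − (+0.15) = +0.64 V.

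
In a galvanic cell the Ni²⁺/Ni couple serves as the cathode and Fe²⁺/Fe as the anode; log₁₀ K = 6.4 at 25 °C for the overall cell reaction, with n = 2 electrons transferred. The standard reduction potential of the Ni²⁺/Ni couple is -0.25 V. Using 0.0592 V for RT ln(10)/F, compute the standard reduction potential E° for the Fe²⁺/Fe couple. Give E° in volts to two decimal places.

E°cell = (0.0592/n)·log K = (0.0592/2)(6.4) = +0.189 V.
Since Ni²⁺/Ni is the cathode and Fe²⁺/Fe the anode, E°cell = E°(Ni²⁺/Ni) − E°(Fe²⁺/Fe).
So E°(Fe²⁺/Fe) = E°(Ni²⁺/Ni) − E°cell = (-0.25) − (+0.189) = -0.44 V.

-0.44 V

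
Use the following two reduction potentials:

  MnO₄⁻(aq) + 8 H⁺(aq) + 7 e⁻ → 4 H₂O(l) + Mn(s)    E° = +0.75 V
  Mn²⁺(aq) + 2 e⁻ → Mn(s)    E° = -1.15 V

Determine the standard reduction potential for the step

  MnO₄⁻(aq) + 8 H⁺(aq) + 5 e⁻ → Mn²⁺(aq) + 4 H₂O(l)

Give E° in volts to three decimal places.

+1.510 V

Sequential free energies add, so n₃E°₃ = n₁E°₁ + n₂E°₂.
With n₃ = 7, and the known step contributing 2×(-1.15) V, the unknown satisfies 5·E° = 7×(+0.75) − 2×(-1.15) = +7.550.
E° = +7.550 / 5 = +1.510 V.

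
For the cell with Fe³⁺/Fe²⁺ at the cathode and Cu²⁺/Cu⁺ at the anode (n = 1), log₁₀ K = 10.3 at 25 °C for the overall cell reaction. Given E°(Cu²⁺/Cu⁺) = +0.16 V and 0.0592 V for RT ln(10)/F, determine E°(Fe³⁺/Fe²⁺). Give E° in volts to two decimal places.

+0.77 V

E°cell = (0.0592/n)·log K = (0.0592/1)(10.3) = +0.610 V.
Since Fe³⁺/Fe²⁺ is the cathode and Cu²⁺/Cu⁺ the anode, E°cell = E°(Fe³⁺/Fe²⁺) − E°(Cu²⁺/Cu⁺).
So E°(Fe³⁺/Fe²⁺) = E°cell + E°(Cu²⁺/Cu⁺) = +0.610 + (+0.16) = +0.77 V.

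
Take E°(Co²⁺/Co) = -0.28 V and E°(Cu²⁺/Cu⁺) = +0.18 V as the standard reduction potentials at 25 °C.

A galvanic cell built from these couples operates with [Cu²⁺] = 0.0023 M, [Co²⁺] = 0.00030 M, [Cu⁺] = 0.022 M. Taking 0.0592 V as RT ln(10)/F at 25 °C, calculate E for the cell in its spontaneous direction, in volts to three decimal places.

+0.506 V

Cu²⁺/Cu⁺ is the cathode (higher E°), Co²⁺/Co the anode: E°cell = +0.18 − (-0.28) = +0.46 V, n = 2.
Overall: 2 Cu²⁺(aq) + Co(s) → 2 Cu⁺(aq) + Co²⁺(aq)
Q = [Cu⁺]^2·[Co²⁺] / ([Cu²⁺]^2); log Q = -1.561.
E = E° − (0.0592/n) log Q = +0.46 − (0.0592/2)(-1.561) = +0.506 V.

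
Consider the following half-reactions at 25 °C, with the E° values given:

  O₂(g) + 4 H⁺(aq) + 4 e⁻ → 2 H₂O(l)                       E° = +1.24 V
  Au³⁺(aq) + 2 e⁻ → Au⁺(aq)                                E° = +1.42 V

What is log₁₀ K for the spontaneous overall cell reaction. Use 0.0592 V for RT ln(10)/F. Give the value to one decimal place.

12.2

Cathode: Au³⁺/Au⁺; anode: O₂/H₂O. E°cell = +0.18 V, n = 4.
log K = nE°cell / 0.0592 = (4)(+0.18) / 0.0592 = 12.2.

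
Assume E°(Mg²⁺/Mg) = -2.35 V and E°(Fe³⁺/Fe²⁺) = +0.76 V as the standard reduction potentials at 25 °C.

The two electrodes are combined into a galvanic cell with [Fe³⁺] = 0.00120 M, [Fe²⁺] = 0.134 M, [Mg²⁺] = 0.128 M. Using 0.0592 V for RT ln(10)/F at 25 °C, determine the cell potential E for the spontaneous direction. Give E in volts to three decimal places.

+3.015 V

Fe³⁺/Fe²⁺ is the cathode (higher E°), Mg²⁺/Mg the anode: E°cell = +0.76 − (-2.35) = +3.11 V, n = 2.
Overall: 2 Fe³⁺(aq) + Mg(s) → 2 Fe²⁺(aq) + Mg²⁺(aq)
Q = [Fe²⁺]^2·[Mg²⁺] / ([Fe³⁺]^2); log Q = 3.203.
E = E° − (0.0592/n) log Q = +3.11 − (0.0592/2)(3.203) = +3.015 V.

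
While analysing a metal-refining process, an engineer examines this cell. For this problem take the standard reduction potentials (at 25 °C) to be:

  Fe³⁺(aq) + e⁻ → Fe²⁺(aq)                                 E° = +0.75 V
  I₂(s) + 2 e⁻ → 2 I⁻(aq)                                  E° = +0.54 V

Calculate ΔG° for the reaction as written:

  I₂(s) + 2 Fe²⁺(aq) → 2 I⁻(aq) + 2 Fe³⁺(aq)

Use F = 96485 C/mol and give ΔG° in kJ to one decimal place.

+40.5 kJ

As written, I₂/I⁻ is reduced (cathode) and Fe³⁺/Fe²⁺ is oxidised (anode), so E°cell = (+0.54) − (+0.75) = -0.21 V.
Balancing electrons gives n = 2.
ΔG° = −nFE° = −(2)(96485)(-0.21) = 40,524 J = +40.5 kJ.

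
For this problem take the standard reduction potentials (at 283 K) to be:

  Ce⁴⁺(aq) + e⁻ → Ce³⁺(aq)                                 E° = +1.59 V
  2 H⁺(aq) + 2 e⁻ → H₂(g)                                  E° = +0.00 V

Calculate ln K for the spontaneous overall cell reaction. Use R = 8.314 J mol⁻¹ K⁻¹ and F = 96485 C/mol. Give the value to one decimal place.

130.4

Cathode: Ce⁴⁺/Ce³⁺; anode: H⁺/H₂. E°cell = (+1.59) − (+0.00) = +1.59 V, with n = 2.
ΔG° = −nFE° = −RT ln K, so ln K = nFE°/(RT) = (2)(96485)(+1.59) / ((8.314)(283)) = 130.404.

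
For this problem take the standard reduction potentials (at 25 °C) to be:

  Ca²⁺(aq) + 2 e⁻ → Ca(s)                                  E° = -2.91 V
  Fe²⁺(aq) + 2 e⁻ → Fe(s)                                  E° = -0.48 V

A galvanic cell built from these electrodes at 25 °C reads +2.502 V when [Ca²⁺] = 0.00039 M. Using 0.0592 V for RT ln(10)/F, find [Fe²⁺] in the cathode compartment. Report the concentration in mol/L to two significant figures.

0.11 M

Fe²⁺/Fe is the cathode, Ca²⁺/Ca the anode: E°cell = +2.43 V, n = 2.
Overall reaction: Fe²⁺(aq) + Ca(s) → Fe(s) + Ca²⁺(aq); Q = [Ca²⁺]^1/[Fe²⁺]^1.
From E = E° − (0.0592/n) log Q: log Q = (E° − E)·n/0.0592 = (+2.43 − (+2.502))·2/0.0592 = -2.4324.
So 1·log[Fe²⁺] = 1·log(0.00039) − log Q = -3.4089 − (-2.4324) = -0.9765; [Fe²⁺] = 10^(-0.9765) ≈ 0.11 M.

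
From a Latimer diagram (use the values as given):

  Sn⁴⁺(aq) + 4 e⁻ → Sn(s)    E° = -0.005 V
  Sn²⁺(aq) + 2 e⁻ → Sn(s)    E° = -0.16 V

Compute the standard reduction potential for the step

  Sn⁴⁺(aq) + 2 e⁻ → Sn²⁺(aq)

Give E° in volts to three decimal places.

+0.150 V

Sequential free energies add, so n₃E°₃ = n₁E°₁ + n₂E°₂.
With n₃ = 4, and the known step contributing 2×(-0.16) V, the unknown satisfies 2·E° = 4×(-0.005) − 2×(-0.16) = +0.300.
E° = +0.300 / 2 = +0.150 V.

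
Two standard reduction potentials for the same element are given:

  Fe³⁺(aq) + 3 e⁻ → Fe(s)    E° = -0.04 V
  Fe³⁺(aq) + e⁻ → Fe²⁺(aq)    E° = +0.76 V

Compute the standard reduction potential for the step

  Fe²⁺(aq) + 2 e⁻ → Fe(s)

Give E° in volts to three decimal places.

Sequential free energies add, so n₃E°₃ = n₁E°₁ + n₂E°₂.
With n₃ = 3, and the known step contributing 1×(+0.76) V, the unknown satisfies 2·E° = 3×(-0.04) − 1×(+0.76) = -0.880.
E° = -0.880 / 2 = -0.440 V.

-0.440 V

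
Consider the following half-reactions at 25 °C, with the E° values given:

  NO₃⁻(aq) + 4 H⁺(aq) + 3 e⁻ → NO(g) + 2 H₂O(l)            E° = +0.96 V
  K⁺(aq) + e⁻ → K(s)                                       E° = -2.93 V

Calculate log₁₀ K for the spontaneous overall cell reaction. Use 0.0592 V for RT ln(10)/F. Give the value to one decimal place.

197.1

Cathode: NO₃⁻/NO; anode: K⁺/K. E°cell = +3.89 V, n = 3.
log K = nE°cell / 0.0592 = (3)(+3.89) / 0.0592 = 197.1.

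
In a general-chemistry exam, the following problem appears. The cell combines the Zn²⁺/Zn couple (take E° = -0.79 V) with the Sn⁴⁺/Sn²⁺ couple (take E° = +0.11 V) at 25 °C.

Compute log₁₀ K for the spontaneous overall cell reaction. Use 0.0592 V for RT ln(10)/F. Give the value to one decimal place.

30.4

Cathode: Sn⁴⁺/Sn²⁺; anode: Zn²⁺/Zn. E°cell = +0.90 V, n = 2.
log K = nE°cell / 0.0592 = (2)(+0.90) / 0.0592 = 30.4.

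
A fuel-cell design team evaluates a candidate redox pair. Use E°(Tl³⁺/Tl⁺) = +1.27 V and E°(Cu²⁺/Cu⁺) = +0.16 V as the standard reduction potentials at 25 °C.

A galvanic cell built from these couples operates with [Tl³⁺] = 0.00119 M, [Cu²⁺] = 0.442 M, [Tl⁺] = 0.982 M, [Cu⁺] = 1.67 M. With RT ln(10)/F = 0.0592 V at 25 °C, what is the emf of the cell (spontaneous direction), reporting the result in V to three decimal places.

Tl³⁺/Tl⁺ is the cathode (higher E°), Cu²⁺/Cu⁺ the anode: E°cell = +1.27 − (+0.16) = +1.11 V, n = 2.
Overall: Tl³⁺(aq) + 2 Cu⁺(aq) → Tl⁺(aq) + 2 Cu²⁺(aq)
Q = [Tl⁺]·[Cu²⁺]^2 / ([Tl³⁺]·[Cu⁺]^2); log Q = 1.762.
E = E° − (0.0592/n) log Q = +1.11 − (0.0592/2)(1.762) = +1.058 V.

+1.058 V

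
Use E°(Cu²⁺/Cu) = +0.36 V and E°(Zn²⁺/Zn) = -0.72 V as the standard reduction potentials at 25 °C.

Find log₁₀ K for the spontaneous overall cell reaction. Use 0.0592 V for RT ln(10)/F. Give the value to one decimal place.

36.5

Cathode: Cu²⁺/Cu; anode: Zn²⁺/Zn. E°cell = +1.08 V, n = 2.
log K = nE°cell / 0.0592 = (2)(+1.08) / 0.0592 = 36.5.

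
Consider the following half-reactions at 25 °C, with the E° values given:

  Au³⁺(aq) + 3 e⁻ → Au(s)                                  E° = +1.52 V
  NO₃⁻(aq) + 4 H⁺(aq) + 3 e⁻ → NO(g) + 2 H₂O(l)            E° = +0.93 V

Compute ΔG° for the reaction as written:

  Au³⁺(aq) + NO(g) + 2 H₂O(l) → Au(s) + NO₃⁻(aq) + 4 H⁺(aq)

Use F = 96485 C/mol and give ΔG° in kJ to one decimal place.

-170.8 kJ

As written, Au³⁺/Au is reduced (cathode) and NO₃⁻/NO is oxidised (anode), so E°cell = (+1.52) − (+0.93) = +0.59 V.
Balancing electrons gives n = 3.
ΔG° = −nFE° = −(3)(96485)(+0.59) = -170,778 J = -170.8 kJ.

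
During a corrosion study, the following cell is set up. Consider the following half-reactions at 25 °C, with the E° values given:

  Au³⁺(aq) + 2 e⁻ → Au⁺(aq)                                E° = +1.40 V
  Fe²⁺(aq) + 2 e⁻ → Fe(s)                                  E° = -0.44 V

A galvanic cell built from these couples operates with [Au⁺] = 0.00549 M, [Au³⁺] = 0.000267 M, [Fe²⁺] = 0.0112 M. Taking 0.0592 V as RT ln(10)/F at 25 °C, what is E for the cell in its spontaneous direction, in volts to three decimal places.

Au³⁺/Au⁺ is the cathode (higher E°), Fe²⁺/Fe the anode: E°cell = +1.40 − (-0.44) = +1.84 V, n = 2.
Overall: Au³⁺(aq) + Fe(s) → Au⁺(aq) + Fe²⁺(aq)
Q = [Au⁺]·[Fe²⁺] / ([Au³⁺]); log Q = -0.638.
E = E° − (0.0592/n) log Q = +1.84 − (0.0592/2)(-0.638) = +1.859 V.

+1.859 V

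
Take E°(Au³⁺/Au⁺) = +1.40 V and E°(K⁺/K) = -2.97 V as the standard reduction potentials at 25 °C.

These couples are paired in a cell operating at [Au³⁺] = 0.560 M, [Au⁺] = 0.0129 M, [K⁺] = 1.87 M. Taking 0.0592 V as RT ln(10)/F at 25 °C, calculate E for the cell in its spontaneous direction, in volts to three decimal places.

+4.402 V

Au³⁺/Au⁺ is the cathode (higher E°), K⁺/K the anode: E°cell = +1.40 − (-2.97) = +4.37 V, n = 2.
Overall: Au³⁺(aq) + 2 K(s) → Au⁺(aq) + 2 K⁺(aq)
Q = [Au⁺]·[K⁺]^2 / ([Au³⁺]); log Q = -1.094.
E = E° − (0.0592/n) log Q = +4.37 − (0.0592/2)(-1.094) = +4.402 V.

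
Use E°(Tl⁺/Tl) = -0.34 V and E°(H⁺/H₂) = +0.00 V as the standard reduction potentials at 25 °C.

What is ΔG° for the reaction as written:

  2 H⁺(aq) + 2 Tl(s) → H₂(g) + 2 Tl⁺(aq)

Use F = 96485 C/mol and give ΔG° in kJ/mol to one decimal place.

-65.6 kJ/mol

As written, H⁺/H₂ is reduced (cathode) and Tl⁺/Tl is oxidised (anode), so E°cell = (+0.00) − (-0.34) = +0.34 V.
Balancing electrons gives n = 2.
ΔG° = −nFE° = −(2)(96485)(+0.34) = -65,610 J = -65.6 kJ/mol.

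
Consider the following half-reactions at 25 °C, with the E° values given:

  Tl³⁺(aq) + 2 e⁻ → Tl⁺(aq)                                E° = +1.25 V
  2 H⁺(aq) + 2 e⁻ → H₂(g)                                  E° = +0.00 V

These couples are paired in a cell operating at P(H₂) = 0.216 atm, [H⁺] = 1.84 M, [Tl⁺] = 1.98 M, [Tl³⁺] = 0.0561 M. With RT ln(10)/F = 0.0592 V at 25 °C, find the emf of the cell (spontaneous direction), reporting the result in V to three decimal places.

Tl³⁺/Tl⁺ is the cathode (higher E°), H⁺/H₂ the anode: E°cell = +1.25 − (+0.00) = +1.25 V, n = 2.
Overall: Tl³⁺(aq) + H₂(g) → Tl⁺(aq) + 2 H⁺(aq)
Q = [Tl⁺]·[H⁺]^2 / ([Tl³⁺]·P(H₂)); log Q = 2.743.
E = E° − (0.0592/n) log Q = +1.25 − (0.0592/2)(2.743) = +1.169 V.

+1.169 V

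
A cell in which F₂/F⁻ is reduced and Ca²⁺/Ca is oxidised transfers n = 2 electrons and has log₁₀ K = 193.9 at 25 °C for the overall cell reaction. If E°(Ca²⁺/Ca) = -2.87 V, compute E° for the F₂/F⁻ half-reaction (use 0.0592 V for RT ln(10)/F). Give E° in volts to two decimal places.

E°cell = (0.0592/n)·log K = (0.0592/2)(193.9) = +5.739 V.
Since F₂/F⁻ is the cathode and Ca²⁺/Ca the anode, E°cell = E°(F₂/F⁻) − E°(Ca²⁺/Ca).
So E°(F₂/F⁻) = E°cell + E°(Ca²⁺/Ca) = +5.739 + (-2.87) = +2.87 V.

+2.87 V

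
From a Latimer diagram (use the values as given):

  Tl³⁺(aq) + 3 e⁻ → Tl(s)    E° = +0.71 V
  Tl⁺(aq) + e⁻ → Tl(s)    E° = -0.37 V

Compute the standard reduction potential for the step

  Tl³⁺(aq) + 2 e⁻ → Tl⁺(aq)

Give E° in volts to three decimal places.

Sequential free energies add, so n₃E°₃ = n₁E°₁ + n₂E°₂.
With n₃ = 3, and the known step contributing 1×(-0.37) V, the unknown satisfies 2·E° = 3×(+0.71) − 1×(-0.37) = +2.500.
E° = +2.500 / 2 = +1.250 V.

+1.250 V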